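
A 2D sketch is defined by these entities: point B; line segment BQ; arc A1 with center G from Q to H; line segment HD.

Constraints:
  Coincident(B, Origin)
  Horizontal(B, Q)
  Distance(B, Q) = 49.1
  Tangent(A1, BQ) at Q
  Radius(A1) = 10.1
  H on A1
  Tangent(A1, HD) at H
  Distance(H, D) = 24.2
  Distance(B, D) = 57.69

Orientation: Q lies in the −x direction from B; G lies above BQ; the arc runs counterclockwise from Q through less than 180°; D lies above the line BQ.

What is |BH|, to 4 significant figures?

41.24

Checks: B.y = 0.00, Q.y = 0.00 ✓; |BQ| = 49.10 ✓; |GH| = 10.10 ✓; ∠(GH, HD) = 90.00° ✓; |HD| = 24.20 ✓; |BD| = 57.69 ✓.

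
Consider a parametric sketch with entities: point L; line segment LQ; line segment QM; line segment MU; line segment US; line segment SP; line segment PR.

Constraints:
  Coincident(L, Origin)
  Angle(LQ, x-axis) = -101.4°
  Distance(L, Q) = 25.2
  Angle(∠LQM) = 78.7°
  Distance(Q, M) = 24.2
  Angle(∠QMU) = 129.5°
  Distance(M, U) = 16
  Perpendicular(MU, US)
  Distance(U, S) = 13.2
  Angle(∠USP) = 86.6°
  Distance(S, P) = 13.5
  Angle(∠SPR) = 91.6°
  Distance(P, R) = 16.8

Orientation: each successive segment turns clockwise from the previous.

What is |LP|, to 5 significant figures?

18.682

L is at the origin; LQ runs at -101.4° with length 25.2, so Q = (-4.9810, -24.703). ∠LQM = 78.7° gives QM at 157.30° from the x-axis; with |QM| = 24.2, M = (-27.306, -15.364). ∠QMU = 129.5° gives MU at 106.80° from the x-axis; with |MU| = 16.0, U = (-31.931, -0.046795). MU is perpendicular to US, so US runs at 16.800°; with |US| = 13.2, S = (-19.294, 3.7684). ∠USP = 86.6° gives SP at -76.600° from the x-axis; with |SP| = 13.5, P = (-16.166, -9.3641). Then |LP| = |P − L| = 18.682.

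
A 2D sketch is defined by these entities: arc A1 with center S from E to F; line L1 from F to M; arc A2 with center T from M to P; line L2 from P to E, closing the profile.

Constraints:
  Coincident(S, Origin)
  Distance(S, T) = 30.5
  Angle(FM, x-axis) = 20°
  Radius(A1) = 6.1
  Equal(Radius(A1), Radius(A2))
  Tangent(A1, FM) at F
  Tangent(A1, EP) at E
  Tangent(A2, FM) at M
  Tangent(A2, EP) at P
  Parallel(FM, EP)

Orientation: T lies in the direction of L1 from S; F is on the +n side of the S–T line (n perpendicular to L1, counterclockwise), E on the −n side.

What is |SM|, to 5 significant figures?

31.104

The slot axis is L1's direction at 20.0°, so u = (cos 20.0°, sin 20.0°) = (0.93969, 0.34202) and n = (−sin 20.0°, cos 20.0°) = (-0.34202, 0.93969). S is at the origin and T lies 30.5 along u from S, so T = 30.5·u = (28.661, 10.432). Tangency of A1 to both parallel lines with radius 6.1 puts F and E at S ± 6.1·n: F = (-2.0863, 5.7321), E = (2.0863, -5.7321). Equal radii place M and P the same way about T: M = T + 6.1·n = (26.574, 16.164), P = T − 6.1·n = (30.747, 4.6995). Then |SM| = |M − S| = 31.104.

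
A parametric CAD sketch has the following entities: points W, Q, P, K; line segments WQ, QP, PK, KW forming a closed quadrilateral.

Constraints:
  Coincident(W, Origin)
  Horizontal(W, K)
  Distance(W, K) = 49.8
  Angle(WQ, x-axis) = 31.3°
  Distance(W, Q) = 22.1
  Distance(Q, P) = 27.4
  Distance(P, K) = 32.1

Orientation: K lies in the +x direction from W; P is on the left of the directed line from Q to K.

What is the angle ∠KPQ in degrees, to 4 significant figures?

66.78°

W is at the origin; WK is horizontal with |WK| = 49.8 and K in +x, so K = (49.8, 0). WQ runs at 31.3° with |WQ| = 22.1, so Q = (18.88, 11.48). P is determined by |QP| = 27.4 and |PK| = 32.1 together: it lies at the intersection of circle(Q, 27.4) and circle(K, 32.1). With |QK| = 32.98, the foot of the radical line on QK is 12.25 from Q and the perpendicular offset is √(27.4² − 12.25²) = 24.51. Taking the left-of-QK solution: P = (38.90, 30.19).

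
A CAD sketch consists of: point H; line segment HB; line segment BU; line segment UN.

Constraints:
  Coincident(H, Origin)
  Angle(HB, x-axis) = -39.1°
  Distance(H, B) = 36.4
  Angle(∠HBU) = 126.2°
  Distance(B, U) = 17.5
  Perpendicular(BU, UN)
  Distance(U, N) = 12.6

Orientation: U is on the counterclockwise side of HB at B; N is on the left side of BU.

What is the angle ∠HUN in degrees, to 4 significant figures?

53.01°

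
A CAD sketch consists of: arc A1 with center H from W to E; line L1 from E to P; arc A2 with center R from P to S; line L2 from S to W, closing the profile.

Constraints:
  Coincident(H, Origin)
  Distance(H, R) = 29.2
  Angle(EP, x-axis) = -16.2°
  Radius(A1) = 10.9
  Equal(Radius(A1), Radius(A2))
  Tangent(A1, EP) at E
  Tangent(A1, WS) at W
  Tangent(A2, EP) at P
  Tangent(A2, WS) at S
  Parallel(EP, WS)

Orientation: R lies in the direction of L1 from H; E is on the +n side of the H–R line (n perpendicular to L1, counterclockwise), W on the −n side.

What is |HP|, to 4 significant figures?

31.17

The slot axis is L1's direction at -16.2°, so u = (cos -16.2°, sin -16.2°) = (0.9603, -0.2790) and n = (−sin -16.2°, cos -16.2°) = (0.2790, 0.9603). H is at the origin and R lies 29.2 along u from H, so R = 29.2·u = (28.04, -8.147). Tangency of A1 to both parallel lines with radius 10.9 puts E and W at H ± 10.9·n: E = (3.041, 10.47), W = (-3.041, -10.47). Equal radii place P and S the same way about R: P = R + 10.9·n = (31.08, 2.321), S = R − 10.9·n = (25.00, -18.61). Then |HP| = |P − H| = 31.17.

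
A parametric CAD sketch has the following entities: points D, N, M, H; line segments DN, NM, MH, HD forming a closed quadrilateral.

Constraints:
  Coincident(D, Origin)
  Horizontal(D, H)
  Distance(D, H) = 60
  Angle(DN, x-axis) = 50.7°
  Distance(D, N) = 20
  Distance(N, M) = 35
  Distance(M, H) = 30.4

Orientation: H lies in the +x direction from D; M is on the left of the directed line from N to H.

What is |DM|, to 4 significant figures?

53.07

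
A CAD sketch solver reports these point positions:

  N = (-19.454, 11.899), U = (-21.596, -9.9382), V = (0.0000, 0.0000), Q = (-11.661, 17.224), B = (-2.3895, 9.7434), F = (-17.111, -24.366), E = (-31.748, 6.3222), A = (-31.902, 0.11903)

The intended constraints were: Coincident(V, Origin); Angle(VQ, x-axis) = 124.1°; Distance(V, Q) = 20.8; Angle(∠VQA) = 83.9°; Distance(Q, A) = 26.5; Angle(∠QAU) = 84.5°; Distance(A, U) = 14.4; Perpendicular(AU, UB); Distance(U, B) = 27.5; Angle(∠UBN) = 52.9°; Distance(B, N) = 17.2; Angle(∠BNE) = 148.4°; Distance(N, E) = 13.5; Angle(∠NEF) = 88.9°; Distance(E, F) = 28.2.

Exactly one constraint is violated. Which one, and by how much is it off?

Distance(E, F) = 28.2 — off by 5.80.

V = (0.00, 0.00) ✓; VQ at 124.1° ✓; |VQ| = 20.80 ✓; ∠VQA = 83.90° ✓; |QA| = 26.50 ✓; ∠QAU = 84.50° ✓; |AU| = 14.40 ✓; ∠(AU, UB) = 90.00° ✓; |UB| = 27.50 ✓; ∠UBN = 52.90° ✓; |BN| = 17.20 ✓; ∠BNE = 148.4° ✓; |NE| = 13.50 ✓; ∠NEF = 88.90° ✓; |EF| = 34.00 ✗.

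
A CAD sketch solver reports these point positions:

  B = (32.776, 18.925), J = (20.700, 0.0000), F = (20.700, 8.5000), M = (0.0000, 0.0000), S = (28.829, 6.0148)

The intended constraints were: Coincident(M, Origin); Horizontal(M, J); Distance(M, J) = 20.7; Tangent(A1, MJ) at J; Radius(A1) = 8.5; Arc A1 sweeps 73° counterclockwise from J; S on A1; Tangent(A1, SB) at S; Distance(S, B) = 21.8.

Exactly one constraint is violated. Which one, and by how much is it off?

Distance(S, B) = 21.8 — off by 8.30.

M = (0.00, 0.00) ✓; M.y = 0.00, J.y = 0.00 ✓; |MJ| = 20.70 ✓; ∠(FJ, JM) = 90.00° ✓; |FJ| = 8.500 ✓; bearing(F→S) − bearing(F→J) = 73.00° ✓; |FS| = 8.500 ✓; ∠(FS, SB) = 90.00° ✓; |SB| = 13.50 ✗.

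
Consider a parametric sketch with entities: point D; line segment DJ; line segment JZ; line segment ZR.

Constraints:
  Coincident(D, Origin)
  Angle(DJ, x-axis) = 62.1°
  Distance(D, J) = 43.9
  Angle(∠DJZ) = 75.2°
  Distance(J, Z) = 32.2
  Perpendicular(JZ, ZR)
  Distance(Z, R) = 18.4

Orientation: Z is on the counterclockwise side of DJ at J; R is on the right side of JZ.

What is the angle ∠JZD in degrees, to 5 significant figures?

63.690°

D is at the origin; DJ runs at 62.1° with length 43.9, so J = 43.9·(cos 62.1°, sin 62.1°) = (20.542, 38.797). ∠DJZ = 75.2°, so JZ runs at 62.1° + (180° − 75.2°) = 166.90° from the x-axis; with |JZ| = 32.2, Z = J + 32.2·(cos 166.90°, sin 166.90°) = (-10.820, 46.095). Then cos ∠JZD = ZJ·ZD / (|ZJ||ZD|), giving 63.690°.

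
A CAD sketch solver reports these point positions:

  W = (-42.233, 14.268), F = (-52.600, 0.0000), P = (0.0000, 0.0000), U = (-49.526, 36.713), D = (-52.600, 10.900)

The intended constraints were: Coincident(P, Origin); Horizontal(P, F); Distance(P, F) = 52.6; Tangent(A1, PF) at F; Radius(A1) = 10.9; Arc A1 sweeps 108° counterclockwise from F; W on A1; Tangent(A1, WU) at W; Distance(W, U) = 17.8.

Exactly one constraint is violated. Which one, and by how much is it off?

Distance(W, U) = 17.8 — off by 5.80.

P = (0.00, 0.00) ✓; P.y = 0.00, F.y = 0.00 ✓; |PF| = 52.60 ✓; ∠(DF, FP) = 90.00° ✓; |DF| = 10.90 ✓; bearing(D→W) − bearing(D→F) = 108.0° ✓; |DW| = 10.90 ✓; ∠(DW, WU) = 90.00° ✓; |WU| = 23.60 ✗.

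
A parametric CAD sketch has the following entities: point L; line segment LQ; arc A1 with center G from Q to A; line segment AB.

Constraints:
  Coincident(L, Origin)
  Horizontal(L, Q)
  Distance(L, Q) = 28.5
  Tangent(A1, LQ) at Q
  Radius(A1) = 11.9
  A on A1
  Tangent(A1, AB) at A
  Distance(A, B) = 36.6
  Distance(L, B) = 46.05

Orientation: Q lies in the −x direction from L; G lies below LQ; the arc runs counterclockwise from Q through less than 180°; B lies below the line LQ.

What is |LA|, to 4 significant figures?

41.93

L is at the origin; LQ is horizontal with |LQ| = 28.5 and Q on the −x side, so Q = (-28.50, 0.000). A1 meets LQ tangentially, so GQ is at right angles to LQ, so G = Q + (0, -11.9) = (-28.50, -11.90). Since GA ⟂ AB (tangency), |GB| = √(11.9² + 36.6²) = 38.49 regardless of where A sits on A1. So B lies on both circle(L, 46.05) and circle(G, 38.49); the below-LQ intersection is B = (-9.104, -45.14). A is the foot of the tangent from B: A = (-36.42, -20.78).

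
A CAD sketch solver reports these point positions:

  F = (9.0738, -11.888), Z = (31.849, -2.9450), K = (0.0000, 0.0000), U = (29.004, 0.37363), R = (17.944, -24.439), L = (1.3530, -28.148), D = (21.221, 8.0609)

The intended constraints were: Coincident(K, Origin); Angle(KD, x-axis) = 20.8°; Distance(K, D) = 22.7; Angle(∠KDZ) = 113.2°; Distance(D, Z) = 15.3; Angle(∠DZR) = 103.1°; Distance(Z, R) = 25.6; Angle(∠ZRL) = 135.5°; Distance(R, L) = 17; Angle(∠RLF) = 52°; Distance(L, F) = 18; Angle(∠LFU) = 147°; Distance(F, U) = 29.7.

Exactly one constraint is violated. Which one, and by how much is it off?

Distance(F, U) = 29.7 — off by 6.30.

K = (0.00, 0.00) ✓; KD at 20.80° ✓; |KD| = 22.70 ✓; ∠KDZ = 113.2° ✓; |DZ| = 15.30 ✓; ∠DZR = 103.1° ✓; |ZR| = 25.60 ✓; ∠ZRL = 135.5° ✓; |RL| = 17.00 ✓; ∠RLF = 52.00° ✓; |LF| = 18.00 ✓; ∠LFU = 147.0° ✓; |FU| = 23.40 ✗.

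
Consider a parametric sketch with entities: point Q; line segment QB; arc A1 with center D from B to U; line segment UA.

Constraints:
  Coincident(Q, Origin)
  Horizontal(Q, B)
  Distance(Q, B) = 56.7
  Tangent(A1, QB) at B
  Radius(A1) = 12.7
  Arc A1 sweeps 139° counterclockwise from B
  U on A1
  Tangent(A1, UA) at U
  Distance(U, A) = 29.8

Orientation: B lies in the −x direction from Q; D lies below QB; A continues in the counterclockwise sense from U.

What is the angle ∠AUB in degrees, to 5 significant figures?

110.50°

Q is at the origin; QB is horizontal with |QB| = 56.7 and B on the −x side, so B = (-56.700, 0.0000). Since A1 is tangent to QB there, DB ⟂ QB, so D = B + (0, -12.7) = (-56.700, -12.700). On A1, B sits at bearing 90° from D; a 139° counterclockwise sweep puts U at bearing 229°, so U = D + 12.7·(cos 229°, sin 229°) = (-65.032, -22.285). A1 meets UA tangentially, so DU is at right angles to UA, so UA runs along (−sin 229°, cos 229°); with |UA| = 29.8, A = (-42.542, -41.835). Then cos ∠AUB = UA·UB / (|UA||UB|), giving 110.50°.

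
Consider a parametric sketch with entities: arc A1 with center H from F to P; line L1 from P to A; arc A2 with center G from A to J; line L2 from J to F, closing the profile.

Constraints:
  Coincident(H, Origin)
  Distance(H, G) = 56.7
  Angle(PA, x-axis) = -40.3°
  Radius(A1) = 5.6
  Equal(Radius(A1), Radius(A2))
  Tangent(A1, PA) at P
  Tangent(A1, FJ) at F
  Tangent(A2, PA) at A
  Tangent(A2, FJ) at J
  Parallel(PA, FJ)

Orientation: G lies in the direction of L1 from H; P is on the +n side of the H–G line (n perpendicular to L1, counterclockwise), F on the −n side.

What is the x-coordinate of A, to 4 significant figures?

46.87

Tangency of A1 to both parallel lines with radius 5.6 puts P and F at H ± 5.6·n: P = (3.622, 4.271), F = (-3.622, -4.271). Equal radii place A and J the same way about G: A = G + 5.6·n = (46.87, -32.40), J = G − 5.6·n = (39.62, -40.94). So A.x = 46.87.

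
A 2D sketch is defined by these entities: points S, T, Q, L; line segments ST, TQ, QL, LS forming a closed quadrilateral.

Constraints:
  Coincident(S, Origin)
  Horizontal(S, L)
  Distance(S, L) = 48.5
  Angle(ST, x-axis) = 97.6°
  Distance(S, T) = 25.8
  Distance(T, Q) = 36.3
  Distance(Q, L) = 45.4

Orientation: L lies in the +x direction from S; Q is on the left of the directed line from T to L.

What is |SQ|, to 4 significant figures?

50.57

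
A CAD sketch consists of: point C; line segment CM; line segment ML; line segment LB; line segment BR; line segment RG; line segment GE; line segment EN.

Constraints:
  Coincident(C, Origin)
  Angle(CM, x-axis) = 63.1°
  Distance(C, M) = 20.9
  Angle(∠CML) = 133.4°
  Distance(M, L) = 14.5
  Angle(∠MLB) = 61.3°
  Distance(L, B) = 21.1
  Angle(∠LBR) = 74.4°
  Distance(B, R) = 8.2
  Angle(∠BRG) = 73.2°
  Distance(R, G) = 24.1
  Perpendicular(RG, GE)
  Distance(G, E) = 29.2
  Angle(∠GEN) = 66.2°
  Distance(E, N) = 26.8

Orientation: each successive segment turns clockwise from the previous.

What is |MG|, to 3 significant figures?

19.6

C is at the origin; CM runs at 63.1° with length 20.9, so M = (9.46, 18.6). ∠CML = 133.4° gives ML at 16.5° from the x-axis; with |ML| = 14.5, L = (23.4, 22.8). ∠MLB = 61.3° gives LB at -102° from the x-axis; with |LB| = 21.1, B = (18.9, 2.13). ∠LBR = 74.4° gives BR at 152° from the x-axis; with |BR| = 8.2, R = (11.6, 5.96). ∠BRG = 73.2° gives RG at 45.4° from the x-axis; with |RG| = 24.1, G = (28.6, 23.1). Then |MG| = |G − M| = 19.6.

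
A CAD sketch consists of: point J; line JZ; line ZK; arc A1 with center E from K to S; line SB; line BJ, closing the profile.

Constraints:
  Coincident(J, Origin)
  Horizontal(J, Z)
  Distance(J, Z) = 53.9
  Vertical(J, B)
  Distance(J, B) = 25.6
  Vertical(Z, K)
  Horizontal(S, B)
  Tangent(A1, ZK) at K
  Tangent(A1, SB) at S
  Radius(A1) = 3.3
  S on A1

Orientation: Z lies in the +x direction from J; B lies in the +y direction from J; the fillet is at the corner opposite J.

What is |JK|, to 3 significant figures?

58.3

J is at the origin; JZ is horizontal with |JZ| = 53.9 and Z on the +x side, so Z = (53.9, 0.00). JB is vertical with |JB| = 25.6 and B on the +y side, so B = (0.00, 25.6). The virtual corner opposite J is at (53.9, 25.6). Tangency of A1 to ZK means the radius EK is perpendicular to ZK and A1 meets SB tangentially, so ES is at right angles to SB, with radius 3.3, so the center E sits 3.3 in from both sides at E = (50.6, 22.3). That places the tangent points at K = (53.9, 22.3) on ZK and S = (50.6, 25.6) on SB. Then |JK| = |K − J| = 58.3.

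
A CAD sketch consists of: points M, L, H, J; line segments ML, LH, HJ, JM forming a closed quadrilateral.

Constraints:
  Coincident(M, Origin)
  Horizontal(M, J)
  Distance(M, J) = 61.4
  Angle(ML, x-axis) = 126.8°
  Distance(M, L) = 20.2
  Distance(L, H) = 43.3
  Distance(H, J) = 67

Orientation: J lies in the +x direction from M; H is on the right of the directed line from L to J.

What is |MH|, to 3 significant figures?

25.6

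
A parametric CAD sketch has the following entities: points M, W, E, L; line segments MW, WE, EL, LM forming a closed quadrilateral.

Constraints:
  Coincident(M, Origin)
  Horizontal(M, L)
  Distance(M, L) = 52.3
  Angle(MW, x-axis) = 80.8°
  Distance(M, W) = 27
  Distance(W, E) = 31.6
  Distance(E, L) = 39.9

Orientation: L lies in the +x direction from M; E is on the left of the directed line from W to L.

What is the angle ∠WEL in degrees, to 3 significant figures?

99.6°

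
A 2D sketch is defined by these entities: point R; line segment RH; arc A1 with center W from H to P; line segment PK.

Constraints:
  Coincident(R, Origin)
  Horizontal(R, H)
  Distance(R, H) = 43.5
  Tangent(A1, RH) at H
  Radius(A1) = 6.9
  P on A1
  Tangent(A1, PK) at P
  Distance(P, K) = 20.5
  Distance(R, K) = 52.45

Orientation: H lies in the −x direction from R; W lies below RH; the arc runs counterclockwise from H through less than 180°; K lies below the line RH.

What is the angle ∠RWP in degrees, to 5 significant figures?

171.78°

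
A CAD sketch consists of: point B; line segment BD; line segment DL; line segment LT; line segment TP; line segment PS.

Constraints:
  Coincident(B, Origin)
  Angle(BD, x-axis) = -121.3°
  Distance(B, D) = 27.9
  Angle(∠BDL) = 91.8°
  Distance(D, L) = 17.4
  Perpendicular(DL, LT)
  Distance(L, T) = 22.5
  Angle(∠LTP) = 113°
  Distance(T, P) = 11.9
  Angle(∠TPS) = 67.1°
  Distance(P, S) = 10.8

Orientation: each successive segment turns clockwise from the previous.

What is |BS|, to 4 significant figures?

13.65

∠LTP = 113.0° gives TP at -6.500° from the x-axis; with |TP| = 11.9, P = (-6.736, 2.965). ∠TPS = 67.1° gives PS at -119.4° from the x-axis; with |PS| = 10.8, S = (-12.04, -6.444). Then |BS| = |S − B| = 13.65.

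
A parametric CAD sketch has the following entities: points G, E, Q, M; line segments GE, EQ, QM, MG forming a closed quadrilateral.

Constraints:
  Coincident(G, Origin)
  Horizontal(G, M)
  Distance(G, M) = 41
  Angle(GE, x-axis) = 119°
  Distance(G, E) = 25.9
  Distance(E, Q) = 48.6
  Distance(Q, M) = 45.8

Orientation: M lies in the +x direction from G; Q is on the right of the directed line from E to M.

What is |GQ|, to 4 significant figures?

23.84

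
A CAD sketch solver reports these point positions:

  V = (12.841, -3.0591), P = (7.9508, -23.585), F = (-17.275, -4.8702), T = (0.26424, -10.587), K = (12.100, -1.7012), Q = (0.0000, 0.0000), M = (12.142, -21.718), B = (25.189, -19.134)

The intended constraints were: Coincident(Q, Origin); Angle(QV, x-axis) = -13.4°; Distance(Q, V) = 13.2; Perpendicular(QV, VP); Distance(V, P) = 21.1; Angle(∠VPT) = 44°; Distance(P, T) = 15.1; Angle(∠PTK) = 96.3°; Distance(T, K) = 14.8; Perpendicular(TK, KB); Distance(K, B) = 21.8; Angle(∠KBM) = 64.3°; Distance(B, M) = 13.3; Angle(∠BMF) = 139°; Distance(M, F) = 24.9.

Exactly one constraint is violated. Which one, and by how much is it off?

Distance(M, F) = 24.9 — off by 9.00.

Q = (0.00, 0.00) ✓; QV at -13.40° ✓; |QV| = 13.20 ✓; ∠(QV, VP) = 90.00° ✓; |VP| = 21.10 ✓; ∠VPT = 44.00° ✓; |PT| = 15.10 ✓; ∠PTK = 96.30° ✓; |TK| = 14.80 ✓; ∠(TK, KB) = 90.00° ✓; |KB| = 21.80 ✓; ∠KBM = 64.30° ✓; |BM| = 13.30 ✓; ∠BMF = 139.0° ✓; |MF| = 33.90 ✗.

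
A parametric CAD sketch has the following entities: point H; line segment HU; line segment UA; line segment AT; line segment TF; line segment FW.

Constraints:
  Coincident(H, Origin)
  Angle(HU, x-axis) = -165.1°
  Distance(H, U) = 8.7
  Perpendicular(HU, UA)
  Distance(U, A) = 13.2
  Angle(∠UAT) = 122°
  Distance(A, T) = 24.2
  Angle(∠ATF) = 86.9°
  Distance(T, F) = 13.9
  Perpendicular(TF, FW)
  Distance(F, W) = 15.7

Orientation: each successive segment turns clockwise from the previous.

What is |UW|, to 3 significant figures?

14.9

H is at the origin; HU runs at -165.1° with length 8.7, so U = (-8.41, -2.24). HU is perpendicular to UA, so UA runs at 105°; with |UA| = 13.2, A = (-11.8, 10.5). ∠UAT = 122.0° gives AT at 46.9° from the x-axis; with |AT| = 24.2, T = (4.73, 28.2). ∠ATF = 86.9° gives TF at -46.2° from the x-axis; with |TF| = 13.9, F = (14.4, 18.2). TF is perpendicular to FW, so FW runs at -136°; with |FW| = 15.7, W = (3.02, 7.29). Then |UW| = |W − U| = 14.9.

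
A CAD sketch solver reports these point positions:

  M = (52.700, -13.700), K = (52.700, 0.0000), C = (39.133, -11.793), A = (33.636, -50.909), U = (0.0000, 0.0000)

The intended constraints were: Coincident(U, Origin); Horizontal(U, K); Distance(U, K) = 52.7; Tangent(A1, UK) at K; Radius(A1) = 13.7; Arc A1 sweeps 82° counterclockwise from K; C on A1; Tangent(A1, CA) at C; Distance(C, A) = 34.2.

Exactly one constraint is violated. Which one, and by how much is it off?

Distance(C, A) = 34.2 — off by 5.30.

U = (0.00, 0.00) ✓; U.y = 0.00, K.y = 0.00 ✓; |UK| = 52.70 ✓; ∠(MK, KU) = 90.00° ✓; |MK| = 13.70 ✓; bearing(M→C) − bearing(M→K) = 82.00° ✓; |MC| = 13.70 ✓; ∠(MC, CA) = 90.00° ✓; |CA| = 39.50 ✗.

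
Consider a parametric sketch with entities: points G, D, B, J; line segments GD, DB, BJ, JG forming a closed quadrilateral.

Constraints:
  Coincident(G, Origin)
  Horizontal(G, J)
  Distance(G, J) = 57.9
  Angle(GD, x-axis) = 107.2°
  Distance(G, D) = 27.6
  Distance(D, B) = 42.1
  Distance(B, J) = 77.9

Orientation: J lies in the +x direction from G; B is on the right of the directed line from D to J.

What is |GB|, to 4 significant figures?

23.57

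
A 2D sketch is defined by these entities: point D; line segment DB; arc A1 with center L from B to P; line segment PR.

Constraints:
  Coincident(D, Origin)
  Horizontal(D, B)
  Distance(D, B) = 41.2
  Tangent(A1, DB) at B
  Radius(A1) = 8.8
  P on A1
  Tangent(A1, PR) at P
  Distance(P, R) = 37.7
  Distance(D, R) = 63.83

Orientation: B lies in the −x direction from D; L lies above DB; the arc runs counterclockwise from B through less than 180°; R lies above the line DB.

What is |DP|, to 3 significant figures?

34.6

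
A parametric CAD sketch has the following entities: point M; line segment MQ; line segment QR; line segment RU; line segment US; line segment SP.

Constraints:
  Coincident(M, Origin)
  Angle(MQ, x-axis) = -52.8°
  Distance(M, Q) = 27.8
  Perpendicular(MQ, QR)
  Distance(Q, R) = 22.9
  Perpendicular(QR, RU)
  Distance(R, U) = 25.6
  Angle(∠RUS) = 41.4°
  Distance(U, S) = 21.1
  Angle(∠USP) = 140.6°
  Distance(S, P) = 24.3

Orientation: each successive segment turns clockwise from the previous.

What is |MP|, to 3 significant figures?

43.1

M is at the origin; MQ runs at -52.8° with length 27.8, so Q = (16.8, -22.1). MQ ⟂ QR, so QR runs at -143°; with |QR| = 22.9, R = (-1.43, -36.0). QR ⟂ RU, so RU runs at 127°; with |RU| = 25.6, U = (-16.9, -15.6). ∠RUS = 41.4° gives US at -11.4° from the x-axis; with |US| = 21.1, S = (3.77, -19.8). ∠USP = 140.6° gives SP at -50.8° from the x-axis; with |SP| = 24.3, P = (19.1, -38.6). Then |MP| = |P − M| = 43.1.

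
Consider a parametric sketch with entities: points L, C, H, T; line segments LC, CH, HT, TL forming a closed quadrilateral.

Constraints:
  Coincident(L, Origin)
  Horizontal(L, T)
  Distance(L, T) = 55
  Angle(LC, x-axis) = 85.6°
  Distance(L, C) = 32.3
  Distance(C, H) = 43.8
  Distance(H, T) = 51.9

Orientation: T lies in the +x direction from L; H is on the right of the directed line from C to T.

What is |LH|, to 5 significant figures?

12.363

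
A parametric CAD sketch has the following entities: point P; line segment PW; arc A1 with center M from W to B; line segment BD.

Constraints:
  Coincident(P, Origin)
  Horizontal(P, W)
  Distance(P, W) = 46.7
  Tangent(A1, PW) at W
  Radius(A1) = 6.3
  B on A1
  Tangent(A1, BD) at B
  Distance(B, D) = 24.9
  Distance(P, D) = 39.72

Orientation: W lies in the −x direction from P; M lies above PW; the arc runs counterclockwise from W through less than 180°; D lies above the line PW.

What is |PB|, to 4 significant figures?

41.19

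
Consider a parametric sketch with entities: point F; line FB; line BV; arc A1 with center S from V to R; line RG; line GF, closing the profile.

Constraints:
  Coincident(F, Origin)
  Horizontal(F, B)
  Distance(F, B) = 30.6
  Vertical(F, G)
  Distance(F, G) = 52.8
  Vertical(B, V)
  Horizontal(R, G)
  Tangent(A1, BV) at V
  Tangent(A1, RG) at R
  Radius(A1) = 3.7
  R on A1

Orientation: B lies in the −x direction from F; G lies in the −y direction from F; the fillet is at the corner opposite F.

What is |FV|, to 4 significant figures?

57.85

F is at the origin; F and B share the same y with |FB| = 30.6 and B on the −x side, so B = (-30.60, 0.000). F and G share the same x with |FG| = 52.8 and G on the −y side, so G = (0.000, -52.80). The virtual corner opposite F is at (-30.60, -52.80). Tangency of A1 to BV means the radius SV is perpendicular to BV and the tangent condition forces SR to be normal to RG, with radius 3.7, so the center S sits 3.7 in from both sides at S = (-26.90, -49.10). That places the tangent points at V = (-30.60, -49.10) on BV and R = (-26.90, -52.80) on RG. Then |FV| = |V − F| = 57.85.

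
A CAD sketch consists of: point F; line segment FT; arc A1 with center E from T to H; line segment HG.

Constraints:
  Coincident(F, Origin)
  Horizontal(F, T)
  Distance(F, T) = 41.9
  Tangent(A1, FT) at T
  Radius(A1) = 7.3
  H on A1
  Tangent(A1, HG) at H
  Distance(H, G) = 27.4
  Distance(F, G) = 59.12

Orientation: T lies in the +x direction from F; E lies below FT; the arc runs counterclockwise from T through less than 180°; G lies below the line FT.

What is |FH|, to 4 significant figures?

36.91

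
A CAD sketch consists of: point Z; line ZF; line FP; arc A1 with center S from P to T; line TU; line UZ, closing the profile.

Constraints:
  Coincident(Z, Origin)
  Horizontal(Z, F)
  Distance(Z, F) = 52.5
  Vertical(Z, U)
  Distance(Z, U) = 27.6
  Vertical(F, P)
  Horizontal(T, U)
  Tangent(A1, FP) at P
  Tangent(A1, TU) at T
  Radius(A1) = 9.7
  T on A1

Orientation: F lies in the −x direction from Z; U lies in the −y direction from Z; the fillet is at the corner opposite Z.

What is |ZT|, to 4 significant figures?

50.93

Z is at the origin; ZF is horizontal with |ZF| = 52.5 and F on the −x side, so F = (-52.50, 0.000). ZU is vertical with |ZU| = 27.6 and U on the −y side, so U = (0.000, -27.60). The virtual corner opposite Z is at (-52.50, -27.60). A1 meets FP tangentially, so SP is at right angles to FP and since A1 is tangent to TU there, ST ⟂ TU, with radius 9.7, so the center S sits 9.7 in from both sides at S = (-42.80, -17.90). That places the tangent points at P = (-52.50, -17.90) on FP and T = (-42.80, -27.60) on TU. Then |ZT| = |T − Z| = 50.93.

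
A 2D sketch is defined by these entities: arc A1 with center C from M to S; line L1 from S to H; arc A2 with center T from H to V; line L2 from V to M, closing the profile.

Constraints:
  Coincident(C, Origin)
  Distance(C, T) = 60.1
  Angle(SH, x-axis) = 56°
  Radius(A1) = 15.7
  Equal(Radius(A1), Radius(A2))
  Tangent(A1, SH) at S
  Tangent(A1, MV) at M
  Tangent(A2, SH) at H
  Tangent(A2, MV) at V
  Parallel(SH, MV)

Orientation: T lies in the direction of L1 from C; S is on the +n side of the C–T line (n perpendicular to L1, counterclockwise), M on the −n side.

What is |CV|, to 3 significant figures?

62.1

Tangency of A1 to both parallel lines with radius 15.7 puts S and M at C ± 15.7·n: S = (-13.0, 8.78), M = (13.0, -8.78). Equal radii place H and V the same way about T: H = T + 15.7·n = (20.6, 58.6), V = T − 15.7·n = (46.6, 41.0). Then |CV| = |V − C| = 62.1.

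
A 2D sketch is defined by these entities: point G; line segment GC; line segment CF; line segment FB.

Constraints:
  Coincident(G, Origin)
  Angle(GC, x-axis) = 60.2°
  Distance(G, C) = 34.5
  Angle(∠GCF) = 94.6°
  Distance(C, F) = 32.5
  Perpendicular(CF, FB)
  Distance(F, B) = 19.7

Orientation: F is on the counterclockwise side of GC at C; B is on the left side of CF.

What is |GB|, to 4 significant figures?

38.20

∠GCF = 94.6°, so CF runs at 60.2° + (180° − 94.6°) = 145.6° from the x-axis; with |CF| = 32.5, F = C + 32.5·(cos 145.6°, sin 145.6°) = (-9.671, 48.30). CF is perpendicular to FB; with |FB| = 19.7 on the left of CF, B = F + 19.7·(-0.5650, -0.8251) = (-20.80, 32.04). Then |GB| = |B − G| = 38.20.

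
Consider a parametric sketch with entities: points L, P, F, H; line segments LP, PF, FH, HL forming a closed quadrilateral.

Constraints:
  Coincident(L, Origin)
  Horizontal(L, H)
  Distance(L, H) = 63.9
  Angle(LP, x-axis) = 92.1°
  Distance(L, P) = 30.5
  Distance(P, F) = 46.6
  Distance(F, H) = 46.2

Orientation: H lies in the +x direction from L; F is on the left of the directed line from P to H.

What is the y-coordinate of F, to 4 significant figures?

41.74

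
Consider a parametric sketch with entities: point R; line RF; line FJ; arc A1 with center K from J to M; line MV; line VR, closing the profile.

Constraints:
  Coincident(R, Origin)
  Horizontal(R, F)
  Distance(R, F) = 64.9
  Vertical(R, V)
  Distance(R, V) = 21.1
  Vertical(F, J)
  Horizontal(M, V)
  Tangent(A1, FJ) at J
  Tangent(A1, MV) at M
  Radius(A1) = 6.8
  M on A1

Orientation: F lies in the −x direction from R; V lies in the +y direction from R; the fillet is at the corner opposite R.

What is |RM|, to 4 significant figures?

61.81

R is at the origin; RF is horizontal with |RF| = 64.9 and F on the −x side, so F = (-64.90, 0.000). RV is vertical with |RV| = 21.1 and V on the +y side, so V = (0.000, 21.10). The virtual corner opposite R is at (-64.90, 21.10). Since A1 is tangent to FJ there, KJ ⟂ FJ and tangency of A1 to MV means the radius KM is perpendicular to MV, with radius 6.8, so the center K sits 6.8 in from both sides at K = (-58.10, 14.30). That places the tangent points at J = (-64.90, 14.30) on FJ and M = (-58.10, 21.10) on MV. Then |RM| = |M − R| = 61.81.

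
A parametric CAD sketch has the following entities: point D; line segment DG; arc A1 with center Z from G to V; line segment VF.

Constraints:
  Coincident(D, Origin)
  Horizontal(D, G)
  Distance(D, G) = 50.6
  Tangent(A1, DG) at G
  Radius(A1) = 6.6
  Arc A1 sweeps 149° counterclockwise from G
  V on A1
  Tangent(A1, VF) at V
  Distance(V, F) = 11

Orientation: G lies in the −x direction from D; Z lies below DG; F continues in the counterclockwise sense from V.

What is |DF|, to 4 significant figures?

48.04

D is at the origin; D and G share the same y with |DG| = 50.6 and G on the −x side, so G = (-50.60, 0.000). The tangent condition forces ZG to be normal to DG, so Z = G + (0, -6.6) = (-50.60, -6.600). On A1, G sits at bearing 90° from Z; a 149° counterclockwise sweep puts V at bearing 239°, so V = Z + 6.6·(cos 239°, sin 239°) = (-54.00, -12.26). Tangency of A1 to VF means the radius ZV is perpendicular to VF, so VF runs along (−sin 239°, cos 239°); with |VF| = 11.0, F = (-44.57, -17.92). Then |DF| = |F − D| = 48.04.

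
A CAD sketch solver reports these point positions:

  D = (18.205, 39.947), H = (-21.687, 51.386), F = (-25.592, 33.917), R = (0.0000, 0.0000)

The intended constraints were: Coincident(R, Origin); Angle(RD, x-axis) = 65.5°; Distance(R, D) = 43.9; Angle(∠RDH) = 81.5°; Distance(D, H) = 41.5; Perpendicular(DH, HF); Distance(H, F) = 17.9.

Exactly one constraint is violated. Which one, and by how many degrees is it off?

Perpendicular(DH, HF) — off by 3.40°.

R = (0.00, 0.00) ✓; RD at 65.50° ✓; |RD| = 43.90 ✓; ∠RDH = 81.50° ✓; |DH| = 41.50 ✓; ∠(DH, HF) = 93.40° ✗; |HF| = 17.90 ✓.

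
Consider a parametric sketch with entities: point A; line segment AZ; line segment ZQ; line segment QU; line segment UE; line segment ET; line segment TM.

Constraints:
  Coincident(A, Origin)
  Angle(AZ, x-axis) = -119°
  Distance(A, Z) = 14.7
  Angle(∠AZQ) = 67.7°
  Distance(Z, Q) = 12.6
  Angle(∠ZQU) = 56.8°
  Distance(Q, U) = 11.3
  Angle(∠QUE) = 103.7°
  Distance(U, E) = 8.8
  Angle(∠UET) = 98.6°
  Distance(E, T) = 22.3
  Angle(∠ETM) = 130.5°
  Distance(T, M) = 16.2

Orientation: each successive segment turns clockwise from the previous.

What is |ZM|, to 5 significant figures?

28.571

A is at the origin; AZ runs at -119.0° with length 14.7, so Z = (-7.1267, -12.857). ∠AZQ = 67.7° gives ZQ at 128.70° from the x-axis; with |ZQ| = 12.6, Q = (-15.005, -3.0235). ∠ZQU = 56.8° gives QU at 5.5000° from the x-axis; with |QU| = 11.3, U = (-3.7568, -1.9404). ∠QUE = 103.7° gives UE at -70.800° from the x-axis; with |UE| = 8.8, E = (-0.86276, -10.251). ∠UET = 98.6° gives ET at -152.20° from the x-axis; with |ET| = 22.3, T = (-20.589, -20.651). ∠ETM = 130.5° gives TM at 158.30° from the x-axis; with |TM| = 16.2, M = (-35.641, -14.661). Then |ZM| = |M − Z| = 28.571.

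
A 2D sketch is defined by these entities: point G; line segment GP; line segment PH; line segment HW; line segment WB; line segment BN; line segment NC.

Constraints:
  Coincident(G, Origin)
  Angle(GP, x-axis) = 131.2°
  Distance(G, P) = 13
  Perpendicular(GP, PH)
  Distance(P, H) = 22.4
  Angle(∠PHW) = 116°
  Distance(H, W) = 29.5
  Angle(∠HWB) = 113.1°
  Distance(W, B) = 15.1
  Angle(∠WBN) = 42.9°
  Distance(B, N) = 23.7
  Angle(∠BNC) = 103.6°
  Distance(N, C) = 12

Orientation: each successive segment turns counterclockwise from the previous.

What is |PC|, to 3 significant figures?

37.8

G is at the origin; GP runs at 131.2° with length 13.0, so P = (-8.56, 9.78). GP ⟂ PH, so PH runs at -139°; with |PH| = 22.4, H = (-25.4, -4.97). ∠PHW = 116.0° gives HW at -74.8° from the x-axis; with |HW| = 29.5, W = (-17.7, -33.4). ∠HWB = 113.1° gives WB at -7.90° from the x-axis; with |WB| = 15.1, B = (-2.73, -35.5). ∠WBN = 42.9° gives BN at 129° from the x-axis; with |BN| = 23.7, N = (-17.7, -17.2). ∠BNC = 103.6° gives NC at -154° from the x-axis; with |NC| = 12.0, C = (-28.5, -22.3). Then |PC| = |C − P| = 37.8.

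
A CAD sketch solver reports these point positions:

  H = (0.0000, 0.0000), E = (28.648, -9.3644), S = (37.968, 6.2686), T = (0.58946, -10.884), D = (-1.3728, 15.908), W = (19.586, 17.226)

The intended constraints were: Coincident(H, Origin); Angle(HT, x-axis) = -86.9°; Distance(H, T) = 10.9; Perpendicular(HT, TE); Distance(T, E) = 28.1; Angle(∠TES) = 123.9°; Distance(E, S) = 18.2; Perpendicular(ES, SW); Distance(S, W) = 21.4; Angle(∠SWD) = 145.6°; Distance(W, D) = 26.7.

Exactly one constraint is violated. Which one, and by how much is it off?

Distance(W, D) = 26.7 — off by 5.70.

H = (0.00, 0.00) ✓; HT at -86.90° ✓; |HT| = 10.90 ✓; ∠(HT, TE) = 90.00° ✓; |TE| = 28.10 ✓; ∠TES = 123.9° ✓; |ES| = 18.20 ✓; ∠(ES, SW) = 90.00° ✓; |SW| = 21.40 ✓; ∠SWD = 145.6° ✓; |WD| = 21.00 ✗.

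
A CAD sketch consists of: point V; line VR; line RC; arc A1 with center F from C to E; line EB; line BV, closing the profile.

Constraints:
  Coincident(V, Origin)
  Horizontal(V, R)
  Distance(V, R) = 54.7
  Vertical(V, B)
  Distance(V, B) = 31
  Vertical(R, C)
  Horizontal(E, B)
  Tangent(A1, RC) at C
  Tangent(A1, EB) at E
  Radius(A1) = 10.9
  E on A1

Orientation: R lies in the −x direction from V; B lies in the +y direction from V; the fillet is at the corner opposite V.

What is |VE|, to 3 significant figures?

53.7

The virtual corner opposite V is at (-54.7, 31.0). The tangent condition forces FC to be normal to RC and the tangent condition forces FE to be normal to EB, with radius 10.9, so the center F sits 10.9 in from both sides at F = (-43.8, 20.1). That places the tangent points at C = (-54.7, 20.1) on RC and E = (-43.8, 31.0) on EB. Then |VE| = |E − V| = 53.7.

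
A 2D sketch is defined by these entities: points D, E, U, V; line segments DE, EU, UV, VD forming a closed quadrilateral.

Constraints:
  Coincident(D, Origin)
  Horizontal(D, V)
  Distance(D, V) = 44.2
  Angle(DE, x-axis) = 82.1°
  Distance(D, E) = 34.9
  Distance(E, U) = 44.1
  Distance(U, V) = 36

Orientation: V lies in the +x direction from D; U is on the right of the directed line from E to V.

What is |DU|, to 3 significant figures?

13.2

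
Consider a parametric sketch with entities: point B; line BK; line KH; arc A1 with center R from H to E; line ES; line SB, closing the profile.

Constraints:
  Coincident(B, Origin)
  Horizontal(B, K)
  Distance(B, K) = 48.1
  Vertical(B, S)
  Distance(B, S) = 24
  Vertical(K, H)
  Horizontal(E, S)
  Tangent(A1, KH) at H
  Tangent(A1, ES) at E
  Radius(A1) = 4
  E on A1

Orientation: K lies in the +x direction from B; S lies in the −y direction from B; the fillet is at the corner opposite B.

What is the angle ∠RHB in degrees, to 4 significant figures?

22.58°

The virtual corner opposite B is at (48.10, -24.00). A1 meets KH tangentially, so RH is at right angles to KH and the tangent condition forces RE to be normal to ES, with radius 4.0, so the center R sits 4.0 in from both sides at R = (44.10, -20.00). That places the tangent points at H = (48.10, -20.00) on KH and E = (44.10, -24.00) on ES. Then cos ∠RHB = HR·HB / (|HR||HB|), giving 22.58°.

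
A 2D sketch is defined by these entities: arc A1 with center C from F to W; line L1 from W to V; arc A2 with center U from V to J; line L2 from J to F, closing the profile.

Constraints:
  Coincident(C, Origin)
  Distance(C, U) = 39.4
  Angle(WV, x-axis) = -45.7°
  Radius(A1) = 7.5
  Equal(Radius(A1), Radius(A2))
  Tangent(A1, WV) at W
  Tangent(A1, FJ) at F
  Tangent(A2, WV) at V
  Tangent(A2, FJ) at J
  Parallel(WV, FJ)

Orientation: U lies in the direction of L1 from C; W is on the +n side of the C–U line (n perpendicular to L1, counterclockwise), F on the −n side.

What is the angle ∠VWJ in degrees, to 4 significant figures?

20.84°

The slot axis is L1's direction at -45.7°, so u = (cos -45.7°, sin -45.7°) = (0.6984, -0.7157) and n = (−sin -45.7°, cos -45.7°) = (0.7157, 0.6984). C is at the origin and U lies 39.4 along u from C, so U = 39.4·u = (27.52, -28.20). Tangency of A1 to both parallel lines with radius 7.5 puts W and F at C ± 7.5·n: W = (5.368, 5.238), F = (-5.368, -5.238). Equal radii place V and J the same way about U: V = U + 7.5·n = (32.89, -22.96), J = U − 7.5·n = (22.15, -33.44). Then cos ∠VWJ = WV·WJ / (|WV||WJ|), giving 20.84°.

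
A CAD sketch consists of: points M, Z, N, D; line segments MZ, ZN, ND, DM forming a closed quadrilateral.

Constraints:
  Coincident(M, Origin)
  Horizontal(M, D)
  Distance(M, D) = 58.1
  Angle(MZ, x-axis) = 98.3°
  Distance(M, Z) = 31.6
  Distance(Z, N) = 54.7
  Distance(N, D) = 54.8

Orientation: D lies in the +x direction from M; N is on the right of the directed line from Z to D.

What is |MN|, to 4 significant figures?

23.37

M is at the origin; MD is horizontal with |MD| = 58.1 and D in +x, so D = (58.1, 0). MZ runs at 98.3° with |MZ| = 31.6, so Z = (-4.562, 31.27). N is determined by |ZN| = 54.7 and |ND| = 54.8 together: it lies at the intersection of circle(Z, 54.7) and circle(D, 54.8). With |ZD| = 70.03, the foot of the radical line on ZD is 34.94 from Z and the perpendicular offset is √(54.7² − 34.94²) = 42.09. Taking the right-of-ZD solution: N = (7.906, -21.99).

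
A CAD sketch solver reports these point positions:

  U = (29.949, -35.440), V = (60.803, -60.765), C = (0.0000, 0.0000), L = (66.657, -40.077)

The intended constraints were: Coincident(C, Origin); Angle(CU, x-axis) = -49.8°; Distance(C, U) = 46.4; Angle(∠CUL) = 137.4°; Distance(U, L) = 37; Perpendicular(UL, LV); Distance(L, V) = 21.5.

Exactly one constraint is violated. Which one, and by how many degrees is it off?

Perpendicular(UL, LV) — off by 8.60°.

C = (0.00, 0.00) ✓; CU at -49.80° ✓; |CU| = 46.40 ✓; ∠CUL = 137.4° ✓; |UL| = 37.00 ✓; ∠(UL, LV) = 98.60° ✗; |LV| = 21.50 ✓.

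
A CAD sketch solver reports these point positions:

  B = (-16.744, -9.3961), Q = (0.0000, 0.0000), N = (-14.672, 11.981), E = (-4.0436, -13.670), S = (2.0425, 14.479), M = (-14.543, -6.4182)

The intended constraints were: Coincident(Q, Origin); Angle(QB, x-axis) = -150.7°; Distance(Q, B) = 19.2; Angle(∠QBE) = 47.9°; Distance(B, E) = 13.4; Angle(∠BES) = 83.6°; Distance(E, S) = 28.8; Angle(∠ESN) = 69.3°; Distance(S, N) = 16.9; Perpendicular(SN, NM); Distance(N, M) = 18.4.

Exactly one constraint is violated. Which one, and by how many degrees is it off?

Perpendicular(SN, NM) — off by 8.10°.

Q = (0.00, 0.00) ✓; QB at -150.7° ✓; |QB| = 19.20 ✓; ∠QBE = 47.90° ✓; |BE| = 13.40 ✓; ∠BES = 83.60° ✓; |ES| = 28.80 ✓; ∠ESN = 69.30° ✓; |SN| = 16.90 ✓; ∠(SN, NM) = 81.90° ✗; |NM| = 18.40 ✓.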